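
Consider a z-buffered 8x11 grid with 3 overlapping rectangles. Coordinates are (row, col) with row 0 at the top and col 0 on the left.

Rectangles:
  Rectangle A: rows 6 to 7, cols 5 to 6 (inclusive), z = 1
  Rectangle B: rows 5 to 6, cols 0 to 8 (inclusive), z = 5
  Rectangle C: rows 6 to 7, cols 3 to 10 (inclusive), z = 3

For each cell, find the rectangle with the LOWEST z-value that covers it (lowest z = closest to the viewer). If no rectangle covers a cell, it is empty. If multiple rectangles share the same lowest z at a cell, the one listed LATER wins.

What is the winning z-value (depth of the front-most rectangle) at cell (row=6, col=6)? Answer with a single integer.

Check cell (6,6):
  A: rows 6-7 cols 5-6 z=1 -> covers; best now A (z=1)
  B: rows 5-6 cols 0-8 z=5 -> covers; best now A (z=1)
  C: rows 6-7 cols 3-10 z=3 -> covers; best now A (z=1)
Winner: A at z=1

Answer: 1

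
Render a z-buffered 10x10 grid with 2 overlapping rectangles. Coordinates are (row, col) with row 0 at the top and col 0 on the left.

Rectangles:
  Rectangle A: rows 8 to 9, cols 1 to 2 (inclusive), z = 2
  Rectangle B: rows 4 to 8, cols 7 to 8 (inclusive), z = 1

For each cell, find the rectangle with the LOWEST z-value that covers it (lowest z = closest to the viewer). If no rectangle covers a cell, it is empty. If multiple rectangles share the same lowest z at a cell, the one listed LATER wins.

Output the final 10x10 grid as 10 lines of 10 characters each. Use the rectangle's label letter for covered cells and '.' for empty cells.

..........
..........
..........
..........
.......BB.
.......BB.
.......BB.
.......BB.
.AA....BB.
.AA.......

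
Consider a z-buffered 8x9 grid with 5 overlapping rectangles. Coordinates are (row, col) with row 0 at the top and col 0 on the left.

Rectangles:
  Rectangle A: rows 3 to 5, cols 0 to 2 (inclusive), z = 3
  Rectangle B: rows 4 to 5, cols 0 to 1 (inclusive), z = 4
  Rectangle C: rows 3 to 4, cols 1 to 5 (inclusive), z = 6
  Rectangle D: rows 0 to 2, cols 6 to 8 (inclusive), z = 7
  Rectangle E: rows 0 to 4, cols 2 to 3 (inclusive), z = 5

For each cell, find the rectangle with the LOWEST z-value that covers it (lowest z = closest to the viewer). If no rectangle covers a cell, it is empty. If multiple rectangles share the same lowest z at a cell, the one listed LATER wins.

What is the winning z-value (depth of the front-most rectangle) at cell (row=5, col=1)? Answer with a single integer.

Check cell (5,1):
  A: rows 3-5 cols 0-2 z=3 -> covers; best now A (z=3)
  B: rows 4-5 cols 0-1 z=4 -> covers; best now A (z=3)
  C: rows 3-4 cols 1-5 -> outside (row miss)
  D: rows 0-2 cols 6-8 -> outside (row miss)
  E: rows 0-4 cols 2-3 -> outside (row miss)
Winner: A at z=3

Answer: 3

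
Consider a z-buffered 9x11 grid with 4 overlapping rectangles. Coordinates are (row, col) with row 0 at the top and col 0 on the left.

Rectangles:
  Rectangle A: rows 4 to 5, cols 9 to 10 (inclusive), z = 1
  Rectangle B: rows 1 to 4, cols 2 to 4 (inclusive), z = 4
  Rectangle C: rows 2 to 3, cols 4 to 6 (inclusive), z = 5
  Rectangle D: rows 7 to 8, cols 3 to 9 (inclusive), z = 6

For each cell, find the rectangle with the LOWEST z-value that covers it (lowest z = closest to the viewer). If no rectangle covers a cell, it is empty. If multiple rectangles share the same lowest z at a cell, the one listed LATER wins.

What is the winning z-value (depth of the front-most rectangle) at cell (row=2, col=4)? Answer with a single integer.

Check cell (2,4):
  A: rows 4-5 cols 9-10 -> outside (row miss)
  B: rows 1-4 cols 2-4 z=4 -> covers; best now B (z=4)
  C: rows 2-3 cols 4-6 z=5 -> covers; best now B (z=4)
  D: rows 7-8 cols 3-9 -> outside (row miss)
Winner: B at z=4

Answer: 4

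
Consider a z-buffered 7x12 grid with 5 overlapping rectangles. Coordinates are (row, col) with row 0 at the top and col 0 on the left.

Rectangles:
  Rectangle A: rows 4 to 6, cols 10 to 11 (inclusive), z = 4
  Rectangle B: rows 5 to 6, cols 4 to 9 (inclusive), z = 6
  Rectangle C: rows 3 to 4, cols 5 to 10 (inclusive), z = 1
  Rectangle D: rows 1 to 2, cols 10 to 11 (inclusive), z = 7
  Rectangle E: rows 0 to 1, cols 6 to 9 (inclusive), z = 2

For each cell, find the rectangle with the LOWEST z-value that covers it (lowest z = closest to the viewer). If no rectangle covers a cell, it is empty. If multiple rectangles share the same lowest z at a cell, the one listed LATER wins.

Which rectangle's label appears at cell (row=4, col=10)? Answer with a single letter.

Answer: C

Derivation:
Check cell (4,10):
  A: rows 4-6 cols 10-11 z=4 -> covers; best now A (z=4)
  B: rows 5-6 cols 4-9 -> outside (row miss)
  C: rows 3-4 cols 5-10 z=1 -> covers; best now C (z=1)
  D: rows 1-2 cols 10-11 -> outside (row miss)
  E: rows 0-1 cols 6-9 -> outside (row miss)
Winner: C at z=1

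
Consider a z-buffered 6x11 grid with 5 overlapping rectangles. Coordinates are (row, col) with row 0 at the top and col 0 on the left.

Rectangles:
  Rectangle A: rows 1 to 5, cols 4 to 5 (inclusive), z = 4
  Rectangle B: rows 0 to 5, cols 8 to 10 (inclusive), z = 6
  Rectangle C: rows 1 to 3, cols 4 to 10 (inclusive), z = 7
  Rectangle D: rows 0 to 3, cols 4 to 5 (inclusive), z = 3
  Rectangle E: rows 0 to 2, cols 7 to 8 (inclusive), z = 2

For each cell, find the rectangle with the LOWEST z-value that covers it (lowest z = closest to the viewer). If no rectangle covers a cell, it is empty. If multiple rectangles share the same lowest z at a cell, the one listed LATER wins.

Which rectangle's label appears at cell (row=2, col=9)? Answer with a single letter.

Check cell (2,9):
  A: rows 1-5 cols 4-5 -> outside (col miss)
  B: rows 0-5 cols 8-10 z=6 -> covers; best now B (z=6)
  C: rows 1-3 cols 4-10 z=7 -> covers; best now B (z=6)
  D: rows 0-3 cols 4-5 -> outside (col miss)
  E: rows 0-2 cols 7-8 -> outside (col miss)
Winner: B at z=6

Answer: B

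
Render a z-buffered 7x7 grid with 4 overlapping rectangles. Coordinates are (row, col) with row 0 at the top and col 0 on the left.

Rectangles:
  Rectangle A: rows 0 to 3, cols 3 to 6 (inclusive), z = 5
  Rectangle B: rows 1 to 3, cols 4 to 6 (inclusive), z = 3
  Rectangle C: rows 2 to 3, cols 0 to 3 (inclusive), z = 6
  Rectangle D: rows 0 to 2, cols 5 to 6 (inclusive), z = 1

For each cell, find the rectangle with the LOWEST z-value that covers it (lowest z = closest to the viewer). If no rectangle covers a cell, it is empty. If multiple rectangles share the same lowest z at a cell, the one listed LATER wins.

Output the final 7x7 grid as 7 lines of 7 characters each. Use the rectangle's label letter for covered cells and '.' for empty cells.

...AADD
...ABDD
CCCABDD
CCCABBB
.......
.......
.......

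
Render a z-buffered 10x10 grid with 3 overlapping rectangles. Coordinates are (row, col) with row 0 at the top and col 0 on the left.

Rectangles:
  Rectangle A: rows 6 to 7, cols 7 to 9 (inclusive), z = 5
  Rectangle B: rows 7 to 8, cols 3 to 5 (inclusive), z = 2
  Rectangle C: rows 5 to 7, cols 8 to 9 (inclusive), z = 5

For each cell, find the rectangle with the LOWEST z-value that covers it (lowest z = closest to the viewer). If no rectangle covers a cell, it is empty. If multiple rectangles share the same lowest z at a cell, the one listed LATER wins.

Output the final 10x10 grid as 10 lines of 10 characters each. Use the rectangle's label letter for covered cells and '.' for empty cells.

..........
..........
..........
..........
..........
........CC
.......ACC
...BBB.ACC
...BBB....
..........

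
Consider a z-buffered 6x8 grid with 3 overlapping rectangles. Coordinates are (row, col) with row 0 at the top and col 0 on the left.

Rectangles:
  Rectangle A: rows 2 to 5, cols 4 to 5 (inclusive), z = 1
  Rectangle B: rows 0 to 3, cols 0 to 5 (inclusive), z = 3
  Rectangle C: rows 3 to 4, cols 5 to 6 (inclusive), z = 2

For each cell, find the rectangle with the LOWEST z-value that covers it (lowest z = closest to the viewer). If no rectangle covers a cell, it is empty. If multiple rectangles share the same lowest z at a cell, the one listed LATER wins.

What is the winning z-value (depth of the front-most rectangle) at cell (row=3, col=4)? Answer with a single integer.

Answer: 1

Derivation:
Check cell (3,4):
  A: rows 2-5 cols 4-5 z=1 -> covers; best now A (z=1)
  B: rows 0-3 cols 0-5 z=3 -> covers; best now A (z=1)
  C: rows 3-4 cols 5-6 -> outside (col miss)
Winner: A at z=1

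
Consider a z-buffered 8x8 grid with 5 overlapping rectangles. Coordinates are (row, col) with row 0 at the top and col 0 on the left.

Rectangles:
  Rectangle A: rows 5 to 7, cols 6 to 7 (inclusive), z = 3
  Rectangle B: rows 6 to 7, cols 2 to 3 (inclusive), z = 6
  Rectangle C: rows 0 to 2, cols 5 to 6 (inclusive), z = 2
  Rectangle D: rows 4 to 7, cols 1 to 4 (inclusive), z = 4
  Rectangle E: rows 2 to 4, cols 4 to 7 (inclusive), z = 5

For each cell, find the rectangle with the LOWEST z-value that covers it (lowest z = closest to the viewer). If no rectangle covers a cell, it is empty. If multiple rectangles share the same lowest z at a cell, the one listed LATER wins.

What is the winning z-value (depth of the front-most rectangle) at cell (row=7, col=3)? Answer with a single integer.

Check cell (7,3):
  A: rows 5-7 cols 6-7 -> outside (col miss)
  B: rows 6-7 cols 2-3 z=6 -> covers; best now B (z=6)
  C: rows 0-2 cols 5-6 -> outside (row miss)
  D: rows 4-7 cols 1-4 z=4 -> covers; best now D (z=4)
  E: rows 2-4 cols 4-7 -> outside (row miss)
Winner: D at z=4

Answer: 4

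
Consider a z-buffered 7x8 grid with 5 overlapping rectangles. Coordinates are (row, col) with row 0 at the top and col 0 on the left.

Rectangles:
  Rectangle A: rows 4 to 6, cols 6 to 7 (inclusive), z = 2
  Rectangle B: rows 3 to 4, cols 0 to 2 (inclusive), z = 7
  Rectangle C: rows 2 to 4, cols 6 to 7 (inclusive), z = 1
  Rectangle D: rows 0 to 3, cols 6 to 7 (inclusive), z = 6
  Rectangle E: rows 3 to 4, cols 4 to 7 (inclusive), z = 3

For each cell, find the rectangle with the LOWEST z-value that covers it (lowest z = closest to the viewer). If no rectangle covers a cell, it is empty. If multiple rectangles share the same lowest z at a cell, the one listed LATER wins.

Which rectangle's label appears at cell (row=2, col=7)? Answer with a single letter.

Answer: C

Derivation:
Check cell (2,7):
  A: rows 4-6 cols 6-7 -> outside (row miss)
  B: rows 3-4 cols 0-2 -> outside (row miss)
  C: rows 2-4 cols 6-7 z=1 -> covers; best now C (z=1)
  D: rows 0-3 cols 6-7 z=6 -> covers; best now C (z=1)
  E: rows 3-4 cols 4-7 -> outside (row miss)
Winner: C at z=1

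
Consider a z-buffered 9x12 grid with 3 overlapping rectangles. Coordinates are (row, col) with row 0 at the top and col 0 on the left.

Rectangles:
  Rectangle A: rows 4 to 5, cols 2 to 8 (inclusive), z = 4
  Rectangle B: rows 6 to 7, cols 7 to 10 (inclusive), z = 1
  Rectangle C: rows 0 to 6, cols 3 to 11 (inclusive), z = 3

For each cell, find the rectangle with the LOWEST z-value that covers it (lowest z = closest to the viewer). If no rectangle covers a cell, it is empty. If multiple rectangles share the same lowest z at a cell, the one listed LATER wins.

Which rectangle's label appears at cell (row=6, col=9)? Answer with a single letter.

Answer: B

Derivation:
Check cell (6,9):
  A: rows 4-5 cols 2-8 -> outside (row miss)
  B: rows 6-7 cols 7-10 z=1 -> covers; best now B (z=1)
  C: rows 0-6 cols 3-11 z=3 -> covers; best now B (z=1)
Winner: B at z=1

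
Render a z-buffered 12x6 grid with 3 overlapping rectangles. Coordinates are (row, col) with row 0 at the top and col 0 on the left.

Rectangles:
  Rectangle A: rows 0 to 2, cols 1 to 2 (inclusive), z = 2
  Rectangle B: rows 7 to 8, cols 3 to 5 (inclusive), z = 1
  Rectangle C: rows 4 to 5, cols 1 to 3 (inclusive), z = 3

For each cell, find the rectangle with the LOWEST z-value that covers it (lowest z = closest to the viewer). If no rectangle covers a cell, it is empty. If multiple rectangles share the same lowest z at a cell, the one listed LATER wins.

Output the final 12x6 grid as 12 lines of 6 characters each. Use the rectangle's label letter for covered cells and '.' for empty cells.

.AA...
.AA...
.AA...
......
.CCC..
.CCC..
......
...BBB
...BBB
......
......
......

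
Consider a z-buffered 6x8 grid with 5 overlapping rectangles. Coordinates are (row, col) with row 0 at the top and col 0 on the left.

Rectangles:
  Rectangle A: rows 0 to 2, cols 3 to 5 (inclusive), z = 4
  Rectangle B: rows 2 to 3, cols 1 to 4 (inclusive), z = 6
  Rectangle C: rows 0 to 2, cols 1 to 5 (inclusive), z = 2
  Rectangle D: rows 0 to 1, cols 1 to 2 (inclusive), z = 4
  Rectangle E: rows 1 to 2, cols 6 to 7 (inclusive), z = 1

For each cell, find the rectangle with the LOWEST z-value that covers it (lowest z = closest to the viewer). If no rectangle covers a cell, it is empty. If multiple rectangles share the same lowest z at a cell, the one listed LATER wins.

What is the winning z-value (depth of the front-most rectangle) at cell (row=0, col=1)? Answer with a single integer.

Check cell (0,1):
  A: rows 0-2 cols 3-5 -> outside (col miss)
  B: rows 2-3 cols 1-4 -> outside (row miss)
  C: rows 0-2 cols 1-5 z=2 -> covers; best now C (z=2)
  D: rows 0-1 cols 1-2 z=4 -> covers; best now C (z=2)
  E: rows 1-2 cols 6-7 -> outside (row miss)
Winner: C at z=2

Answer: 2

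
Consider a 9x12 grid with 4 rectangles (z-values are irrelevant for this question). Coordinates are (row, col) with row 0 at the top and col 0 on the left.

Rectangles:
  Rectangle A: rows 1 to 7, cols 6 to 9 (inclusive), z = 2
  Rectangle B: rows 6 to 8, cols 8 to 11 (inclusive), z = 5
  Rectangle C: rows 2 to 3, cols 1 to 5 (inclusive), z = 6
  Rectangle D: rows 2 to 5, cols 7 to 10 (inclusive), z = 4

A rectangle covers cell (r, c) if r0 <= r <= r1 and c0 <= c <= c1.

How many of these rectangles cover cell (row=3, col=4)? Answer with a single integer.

Check cell (3,4):
  A: rows 1-7 cols 6-9 -> outside (col miss)
  B: rows 6-8 cols 8-11 -> outside (row miss)
  C: rows 2-3 cols 1-5 -> covers
  D: rows 2-5 cols 7-10 -> outside (col miss)
Count covering = 1

Answer: 1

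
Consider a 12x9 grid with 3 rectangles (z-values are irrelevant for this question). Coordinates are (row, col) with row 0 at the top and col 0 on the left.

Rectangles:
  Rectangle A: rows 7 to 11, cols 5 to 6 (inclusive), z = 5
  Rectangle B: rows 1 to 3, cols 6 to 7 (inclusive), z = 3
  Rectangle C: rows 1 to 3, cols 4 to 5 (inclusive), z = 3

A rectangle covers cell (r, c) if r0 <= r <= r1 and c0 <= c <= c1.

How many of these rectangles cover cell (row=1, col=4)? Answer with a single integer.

Answer: 1

Derivation:
Check cell (1,4):
  A: rows 7-11 cols 5-6 -> outside (row miss)
  B: rows 1-3 cols 6-7 -> outside (col miss)
  C: rows 1-3 cols 4-5 -> covers
Count covering = 1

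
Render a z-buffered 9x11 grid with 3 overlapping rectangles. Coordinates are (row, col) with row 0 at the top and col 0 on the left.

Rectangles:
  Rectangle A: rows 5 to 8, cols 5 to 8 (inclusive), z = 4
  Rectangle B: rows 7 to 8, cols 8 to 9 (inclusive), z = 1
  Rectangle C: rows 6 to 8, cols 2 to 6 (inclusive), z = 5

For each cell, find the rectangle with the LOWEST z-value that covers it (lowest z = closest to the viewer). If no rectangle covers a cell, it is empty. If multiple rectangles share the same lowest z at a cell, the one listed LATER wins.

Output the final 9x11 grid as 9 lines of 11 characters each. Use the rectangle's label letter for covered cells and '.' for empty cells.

...........
...........
...........
...........
...........
.....AAAA..
..CCCAAAA..
..CCCAAABB.
..CCCAAABB.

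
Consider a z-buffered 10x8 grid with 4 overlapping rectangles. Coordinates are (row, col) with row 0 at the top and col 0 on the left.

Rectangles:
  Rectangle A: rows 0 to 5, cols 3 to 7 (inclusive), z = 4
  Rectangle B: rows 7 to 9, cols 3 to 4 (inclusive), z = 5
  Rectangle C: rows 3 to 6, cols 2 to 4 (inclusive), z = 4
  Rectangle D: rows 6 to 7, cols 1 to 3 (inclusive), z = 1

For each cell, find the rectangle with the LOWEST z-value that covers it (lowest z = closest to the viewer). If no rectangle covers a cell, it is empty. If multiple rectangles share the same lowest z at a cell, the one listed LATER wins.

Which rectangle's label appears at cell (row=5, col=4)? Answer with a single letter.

Check cell (5,4):
  A: rows 0-5 cols 3-7 z=4 -> covers; best now A (z=4)
  B: rows 7-9 cols 3-4 -> outside (row miss)
  C: rows 3-6 cols 2-4 z=4 -> covers; best now C (z=4)
  D: rows 6-7 cols 1-3 -> outside (row miss)
Winner: C at z=4

Answer: C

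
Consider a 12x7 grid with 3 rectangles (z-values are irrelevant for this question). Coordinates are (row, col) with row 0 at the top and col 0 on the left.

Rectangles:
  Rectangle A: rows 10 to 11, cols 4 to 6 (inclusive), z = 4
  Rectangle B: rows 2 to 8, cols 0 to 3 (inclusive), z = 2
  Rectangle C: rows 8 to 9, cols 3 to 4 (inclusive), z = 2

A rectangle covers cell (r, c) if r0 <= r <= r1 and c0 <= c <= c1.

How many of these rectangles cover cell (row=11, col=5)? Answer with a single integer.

Answer: 1

Derivation:
Check cell (11,5):
  A: rows 10-11 cols 4-6 -> covers
  B: rows 2-8 cols 0-3 -> outside (row miss)
  C: rows 8-9 cols 3-4 -> outside (row miss)
Count covering = 1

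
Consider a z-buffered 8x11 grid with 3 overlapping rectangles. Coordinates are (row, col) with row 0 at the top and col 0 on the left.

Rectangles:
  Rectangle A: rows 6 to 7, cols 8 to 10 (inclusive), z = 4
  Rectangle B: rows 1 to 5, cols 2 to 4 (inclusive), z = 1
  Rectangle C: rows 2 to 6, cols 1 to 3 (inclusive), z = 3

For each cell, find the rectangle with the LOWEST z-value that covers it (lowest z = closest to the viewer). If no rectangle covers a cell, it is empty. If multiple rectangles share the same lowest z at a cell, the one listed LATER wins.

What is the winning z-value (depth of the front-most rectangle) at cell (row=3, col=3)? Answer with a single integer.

Check cell (3,3):
  A: rows 6-7 cols 8-10 -> outside (row miss)
  B: rows 1-5 cols 2-4 z=1 -> covers; best now B (z=1)
  C: rows 2-6 cols 1-3 z=3 -> covers; best now B (z=1)
Winner: B at z=1

Answer: 1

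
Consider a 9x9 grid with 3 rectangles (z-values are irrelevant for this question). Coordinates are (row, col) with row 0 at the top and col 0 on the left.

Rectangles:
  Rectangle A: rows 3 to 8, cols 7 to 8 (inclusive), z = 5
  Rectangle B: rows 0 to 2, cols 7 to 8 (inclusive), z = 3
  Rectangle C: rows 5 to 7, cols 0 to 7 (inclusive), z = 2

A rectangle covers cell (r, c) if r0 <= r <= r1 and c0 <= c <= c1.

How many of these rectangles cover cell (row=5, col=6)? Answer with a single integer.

Answer: 1

Derivation:
Check cell (5,6):
  A: rows 3-8 cols 7-8 -> outside (col miss)
  B: rows 0-2 cols 7-8 -> outside (row miss)
  C: rows 5-7 cols 0-7 -> covers
Count covering = 1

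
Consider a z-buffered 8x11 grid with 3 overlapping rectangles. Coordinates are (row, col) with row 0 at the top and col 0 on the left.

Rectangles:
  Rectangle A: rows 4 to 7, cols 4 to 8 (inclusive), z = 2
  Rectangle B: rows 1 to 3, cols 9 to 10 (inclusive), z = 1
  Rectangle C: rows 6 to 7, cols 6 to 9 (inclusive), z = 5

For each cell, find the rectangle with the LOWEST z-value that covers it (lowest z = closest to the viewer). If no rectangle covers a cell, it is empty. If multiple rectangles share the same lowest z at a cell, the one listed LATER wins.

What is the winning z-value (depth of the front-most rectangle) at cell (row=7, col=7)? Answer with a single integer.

Answer: 2

Derivation:
Check cell (7,7):
  A: rows 4-7 cols 4-8 z=2 -> covers; best now A (z=2)
  B: rows 1-3 cols 9-10 -> outside (row miss)
  C: rows 6-7 cols 6-9 z=5 -> covers; best now A (z=2)
Winner: A at z=2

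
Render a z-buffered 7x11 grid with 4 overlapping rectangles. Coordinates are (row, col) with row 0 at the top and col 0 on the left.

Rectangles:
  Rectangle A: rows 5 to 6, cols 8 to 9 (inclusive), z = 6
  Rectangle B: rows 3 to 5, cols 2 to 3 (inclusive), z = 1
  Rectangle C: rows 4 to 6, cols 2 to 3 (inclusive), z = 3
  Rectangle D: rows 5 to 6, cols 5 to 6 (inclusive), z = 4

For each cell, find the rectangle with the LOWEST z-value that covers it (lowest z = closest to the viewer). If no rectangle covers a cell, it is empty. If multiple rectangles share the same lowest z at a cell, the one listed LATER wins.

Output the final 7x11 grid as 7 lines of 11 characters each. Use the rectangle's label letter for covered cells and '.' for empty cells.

...........
...........
...........
..BB.......
..BB.......
..BB.DD.AA.
..CC.DD.AA.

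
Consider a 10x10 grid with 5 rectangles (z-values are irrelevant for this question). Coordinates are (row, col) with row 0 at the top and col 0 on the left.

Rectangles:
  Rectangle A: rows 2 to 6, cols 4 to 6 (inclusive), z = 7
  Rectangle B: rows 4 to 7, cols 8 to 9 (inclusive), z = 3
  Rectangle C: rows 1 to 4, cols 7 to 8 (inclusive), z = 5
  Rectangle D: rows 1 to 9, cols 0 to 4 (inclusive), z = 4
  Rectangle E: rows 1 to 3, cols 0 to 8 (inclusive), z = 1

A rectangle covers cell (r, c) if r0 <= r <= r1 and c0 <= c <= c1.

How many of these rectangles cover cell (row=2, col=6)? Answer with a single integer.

Check cell (2,6):
  A: rows 2-6 cols 4-6 -> covers
  B: rows 4-7 cols 8-9 -> outside (row miss)
  C: rows 1-4 cols 7-8 -> outside (col miss)
  D: rows 1-9 cols 0-4 -> outside (col miss)
  E: rows 1-3 cols 0-8 -> covers
Count covering = 2

Answer: 2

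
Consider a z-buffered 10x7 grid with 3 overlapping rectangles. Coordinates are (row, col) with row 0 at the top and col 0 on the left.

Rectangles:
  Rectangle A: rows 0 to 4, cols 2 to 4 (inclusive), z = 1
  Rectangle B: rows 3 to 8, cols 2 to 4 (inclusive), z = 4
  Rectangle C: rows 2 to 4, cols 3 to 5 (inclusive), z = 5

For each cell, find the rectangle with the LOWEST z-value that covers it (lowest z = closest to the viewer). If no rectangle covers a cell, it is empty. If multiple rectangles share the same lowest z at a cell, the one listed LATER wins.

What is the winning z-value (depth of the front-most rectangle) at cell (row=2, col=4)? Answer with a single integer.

Answer: 1

Derivation:
Check cell (2,4):
  A: rows 0-4 cols 2-4 z=1 -> covers; best now A (z=1)
  B: rows 3-8 cols 2-4 -> outside (row miss)
  C: rows 2-4 cols 3-5 z=5 -> covers; best now A (z=1)
Winner: A at z=1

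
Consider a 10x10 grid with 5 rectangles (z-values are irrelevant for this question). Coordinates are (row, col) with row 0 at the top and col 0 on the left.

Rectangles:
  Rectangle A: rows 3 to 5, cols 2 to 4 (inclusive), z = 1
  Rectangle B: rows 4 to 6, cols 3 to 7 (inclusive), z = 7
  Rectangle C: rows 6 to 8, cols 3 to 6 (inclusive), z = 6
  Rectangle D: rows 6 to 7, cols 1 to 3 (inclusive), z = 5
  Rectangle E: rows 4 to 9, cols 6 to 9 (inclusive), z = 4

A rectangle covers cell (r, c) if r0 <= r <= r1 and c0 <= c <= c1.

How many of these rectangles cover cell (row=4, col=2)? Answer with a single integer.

Check cell (4,2):
  A: rows 3-5 cols 2-4 -> covers
  B: rows 4-6 cols 3-7 -> outside (col miss)
  C: rows 6-8 cols 3-6 -> outside (row miss)
  D: rows 6-7 cols 1-3 -> outside (row miss)
  E: rows 4-9 cols 6-9 -> outside (col miss)
Count covering = 1

Answer: 1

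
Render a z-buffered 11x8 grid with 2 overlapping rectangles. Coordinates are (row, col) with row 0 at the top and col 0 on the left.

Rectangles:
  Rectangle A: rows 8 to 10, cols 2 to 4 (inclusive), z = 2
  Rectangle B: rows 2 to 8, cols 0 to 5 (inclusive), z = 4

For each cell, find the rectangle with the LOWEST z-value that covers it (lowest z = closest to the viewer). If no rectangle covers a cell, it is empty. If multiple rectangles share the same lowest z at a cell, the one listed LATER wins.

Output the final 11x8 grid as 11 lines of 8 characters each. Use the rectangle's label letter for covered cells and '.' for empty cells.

........
........
BBBBBB..
BBBBBB..
BBBBBB..
BBBBBB..
BBBBBB..
BBBBBB..
BBAAAB..
..AAA...
..AAA...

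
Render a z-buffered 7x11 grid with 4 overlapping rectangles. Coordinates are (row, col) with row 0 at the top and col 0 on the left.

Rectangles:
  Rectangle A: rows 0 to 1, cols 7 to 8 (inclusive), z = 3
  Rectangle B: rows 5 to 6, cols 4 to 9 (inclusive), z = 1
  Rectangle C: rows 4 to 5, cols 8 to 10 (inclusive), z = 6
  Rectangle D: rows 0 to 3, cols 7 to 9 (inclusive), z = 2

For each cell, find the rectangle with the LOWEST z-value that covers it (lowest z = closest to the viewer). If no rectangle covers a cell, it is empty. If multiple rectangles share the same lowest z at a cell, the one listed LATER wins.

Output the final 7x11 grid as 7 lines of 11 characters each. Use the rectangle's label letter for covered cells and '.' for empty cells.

.......DDD.
.......DDD.
.......DDD.
.......DDD.
........CCC
....BBBBBBC
....BBBBBB.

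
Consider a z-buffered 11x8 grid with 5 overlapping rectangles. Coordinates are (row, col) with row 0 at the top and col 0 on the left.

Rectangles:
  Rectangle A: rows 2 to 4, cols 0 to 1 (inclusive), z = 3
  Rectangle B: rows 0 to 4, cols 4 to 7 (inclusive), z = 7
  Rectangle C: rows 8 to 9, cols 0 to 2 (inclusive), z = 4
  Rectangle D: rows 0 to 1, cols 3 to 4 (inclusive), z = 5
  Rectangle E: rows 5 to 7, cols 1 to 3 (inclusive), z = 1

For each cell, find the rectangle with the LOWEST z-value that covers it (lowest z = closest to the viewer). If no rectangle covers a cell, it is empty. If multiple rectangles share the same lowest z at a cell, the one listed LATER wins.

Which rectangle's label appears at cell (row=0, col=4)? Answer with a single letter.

Answer: D

Derivation:
Check cell (0,4):
  A: rows 2-4 cols 0-1 -> outside (row miss)
  B: rows 0-4 cols 4-7 z=7 -> covers; best now B (z=7)
  C: rows 8-9 cols 0-2 -> outside (row miss)
  D: rows 0-1 cols 3-4 z=5 -> covers; best now D (z=5)
  E: rows 5-7 cols 1-3 -> outside (row miss)
Winner: D at z=5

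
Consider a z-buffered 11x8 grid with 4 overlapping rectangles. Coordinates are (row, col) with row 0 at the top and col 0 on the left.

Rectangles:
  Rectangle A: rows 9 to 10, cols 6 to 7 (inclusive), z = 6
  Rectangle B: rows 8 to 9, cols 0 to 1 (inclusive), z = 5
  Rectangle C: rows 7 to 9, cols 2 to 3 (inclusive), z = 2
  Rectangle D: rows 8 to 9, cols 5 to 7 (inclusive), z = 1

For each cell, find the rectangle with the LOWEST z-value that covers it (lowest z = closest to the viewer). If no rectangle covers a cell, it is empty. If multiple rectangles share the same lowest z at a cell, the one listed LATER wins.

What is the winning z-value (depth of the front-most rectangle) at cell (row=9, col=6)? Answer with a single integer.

Answer: 1

Derivation:
Check cell (9,6):
  A: rows 9-10 cols 6-7 z=6 -> covers; best now A (z=6)
  B: rows 8-9 cols 0-1 -> outside (col miss)
  C: rows 7-9 cols 2-3 -> outside (col miss)
  D: rows 8-9 cols 5-7 z=1 -> covers; best now D (z=1)
Winner: D at z=1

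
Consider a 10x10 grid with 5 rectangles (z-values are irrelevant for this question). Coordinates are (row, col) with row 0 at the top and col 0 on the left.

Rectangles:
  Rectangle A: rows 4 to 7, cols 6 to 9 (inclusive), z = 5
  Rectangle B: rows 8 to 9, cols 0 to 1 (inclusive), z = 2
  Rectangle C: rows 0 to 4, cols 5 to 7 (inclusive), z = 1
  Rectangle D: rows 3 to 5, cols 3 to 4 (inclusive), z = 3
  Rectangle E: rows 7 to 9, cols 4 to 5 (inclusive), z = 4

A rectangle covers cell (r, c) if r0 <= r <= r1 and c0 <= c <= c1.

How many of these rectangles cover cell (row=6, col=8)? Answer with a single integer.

Answer: 1

Derivation:
Check cell (6,8):
  A: rows 4-7 cols 6-9 -> covers
  B: rows 8-9 cols 0-1 -> outside (row miss)
  C: rows 0-4 cols 5-7 -> outside (row miss)
  D: rows 3-5 cols 3-4 -> outside (row miss)
  E: rows 7-9 cols 4-5 -> outside (row miss)
Count covering = 1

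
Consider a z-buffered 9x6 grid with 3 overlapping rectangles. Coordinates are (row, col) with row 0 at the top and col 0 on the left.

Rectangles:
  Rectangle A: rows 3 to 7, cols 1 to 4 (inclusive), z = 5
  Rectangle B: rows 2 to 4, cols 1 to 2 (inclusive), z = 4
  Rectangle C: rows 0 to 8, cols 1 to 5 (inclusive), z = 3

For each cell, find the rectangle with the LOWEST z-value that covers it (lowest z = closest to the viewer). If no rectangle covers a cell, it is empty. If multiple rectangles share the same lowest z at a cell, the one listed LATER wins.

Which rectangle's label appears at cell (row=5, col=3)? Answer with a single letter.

Check cell (5,3):
  A: rows 3-7 cols 1-4 z=5 -> covers; best now A (z=5)
  B: rows 2-4 cols 1-2 -> outside (row miss)
  C: rows 0-8 cols 1-5 z=3 -> covers; best now C (z=3)
Winner: C at z=3

Answer: C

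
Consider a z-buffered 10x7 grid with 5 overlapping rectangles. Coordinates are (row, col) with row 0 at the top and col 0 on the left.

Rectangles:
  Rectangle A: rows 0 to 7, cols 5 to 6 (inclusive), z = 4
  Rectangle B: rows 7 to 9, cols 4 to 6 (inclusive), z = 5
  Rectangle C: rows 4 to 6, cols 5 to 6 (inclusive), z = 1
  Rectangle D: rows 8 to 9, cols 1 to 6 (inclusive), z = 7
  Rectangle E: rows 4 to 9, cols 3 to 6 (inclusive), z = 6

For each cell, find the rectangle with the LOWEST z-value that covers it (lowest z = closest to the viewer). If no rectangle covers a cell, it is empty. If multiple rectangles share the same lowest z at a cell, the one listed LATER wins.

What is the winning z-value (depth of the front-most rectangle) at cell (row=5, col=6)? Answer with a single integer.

Check cell (5,6):
  A: rows 0-7 cols 5-6 z=4 -> covers; best now A (z=4)
  B: rows 7-9 cols 4-6 -> outside (row miss)
  C: rows 4-6 cols 5-6 z=1 -> covers; best now C (z=1)
  D: rows 8-9 cols 1-6 -> outside (row miss)
  E: rows 4-9 cols 3-6 z=6 -> covers; best now C (z=1)
Winner: C at z=1

Answer: 1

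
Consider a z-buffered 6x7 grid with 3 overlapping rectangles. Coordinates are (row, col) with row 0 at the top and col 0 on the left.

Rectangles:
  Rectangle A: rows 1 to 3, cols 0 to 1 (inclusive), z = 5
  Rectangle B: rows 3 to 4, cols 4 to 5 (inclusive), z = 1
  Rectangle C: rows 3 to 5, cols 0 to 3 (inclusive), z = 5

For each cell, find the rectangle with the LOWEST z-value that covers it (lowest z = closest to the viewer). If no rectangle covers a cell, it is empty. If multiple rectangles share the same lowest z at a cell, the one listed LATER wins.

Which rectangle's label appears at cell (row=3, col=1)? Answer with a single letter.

Answer: C

Derivation:
Check cell (3,1):
  A: rows 1-3 cols 0-1 z=5 -> covers; best now A (z=5)
  B: rows 3-4 cols 4-5 -> outside (col miss)
  C: rows 3-5 cols 0-3 z=5 -> covers; best now C (z=5)
Winner: C at z=5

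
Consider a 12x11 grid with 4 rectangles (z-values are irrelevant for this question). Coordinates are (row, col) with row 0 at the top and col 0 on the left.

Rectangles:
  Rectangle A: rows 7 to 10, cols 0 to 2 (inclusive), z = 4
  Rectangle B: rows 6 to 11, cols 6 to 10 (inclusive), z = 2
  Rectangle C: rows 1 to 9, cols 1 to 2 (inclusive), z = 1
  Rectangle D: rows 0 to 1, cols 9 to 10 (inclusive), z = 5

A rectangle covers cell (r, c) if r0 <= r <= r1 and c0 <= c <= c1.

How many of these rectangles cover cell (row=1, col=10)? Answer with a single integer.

Check cell (1,10):
  A: rows 7-10 cols 0-2 -> outside (row miss)
  B: rows 6-11 cols 6-10 -> outside (row miss)
  C: rows 1-9 cols 1-2 -> outside (col miss)
  D: rows 0-1 cols 9-10 -> covers
Count covering = 1

Answer: 1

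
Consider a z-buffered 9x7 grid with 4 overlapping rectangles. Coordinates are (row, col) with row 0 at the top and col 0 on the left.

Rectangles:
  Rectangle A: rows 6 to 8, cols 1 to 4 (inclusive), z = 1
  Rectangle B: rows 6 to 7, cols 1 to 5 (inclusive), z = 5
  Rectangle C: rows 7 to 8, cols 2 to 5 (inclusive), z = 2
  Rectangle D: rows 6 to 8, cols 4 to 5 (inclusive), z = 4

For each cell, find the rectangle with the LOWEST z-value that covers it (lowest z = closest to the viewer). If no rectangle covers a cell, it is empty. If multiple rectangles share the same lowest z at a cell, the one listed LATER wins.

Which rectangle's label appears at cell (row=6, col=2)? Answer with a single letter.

Check cell (6,2):
  A: rows 6-8 cols 1-4 z=1 -> covers; best now A (z=1)
  B: rows 6-7 cols 1-5 z=5 -> covers; best now A (z=1)
  C: rows 7-8 cols 2-5 -> outside (row miss)
  D: rows 6-8 cols 4-5 -> outside (col miss)
Winner: A at z=1

Answer: A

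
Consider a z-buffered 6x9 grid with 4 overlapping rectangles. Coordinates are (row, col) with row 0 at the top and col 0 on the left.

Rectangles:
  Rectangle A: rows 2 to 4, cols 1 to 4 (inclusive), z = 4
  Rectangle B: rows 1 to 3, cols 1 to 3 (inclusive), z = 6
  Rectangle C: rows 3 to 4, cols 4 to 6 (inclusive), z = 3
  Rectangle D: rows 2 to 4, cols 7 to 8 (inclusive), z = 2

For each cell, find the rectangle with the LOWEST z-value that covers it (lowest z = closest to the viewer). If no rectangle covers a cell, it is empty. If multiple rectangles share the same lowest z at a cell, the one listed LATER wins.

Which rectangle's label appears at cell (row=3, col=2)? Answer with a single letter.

Check cell (3,2):
  A: rows 2-4 cols 1-4 z=4 -> covers; best now A (z=4)
  B: rows 1-3 cols 1-3 z=6 -> covers; best now A (z=4)
  C: rows 3-4 cols 4-6 -> outside (col miss)
  D: rows 2-4 cols 7-8 -> outside (col miss)
Winner: A at z=4

Answer: A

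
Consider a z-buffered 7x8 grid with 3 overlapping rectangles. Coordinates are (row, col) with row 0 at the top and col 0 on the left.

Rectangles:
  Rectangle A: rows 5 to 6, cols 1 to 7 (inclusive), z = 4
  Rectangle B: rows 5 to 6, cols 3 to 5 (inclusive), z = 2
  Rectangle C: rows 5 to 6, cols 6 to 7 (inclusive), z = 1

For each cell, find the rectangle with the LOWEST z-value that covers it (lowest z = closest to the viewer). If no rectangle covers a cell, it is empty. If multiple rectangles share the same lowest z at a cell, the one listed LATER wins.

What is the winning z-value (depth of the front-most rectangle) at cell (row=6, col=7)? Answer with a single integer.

Answer: 1

Derivation:
Check cell (6,7):
  A: rows 5-6 cols 1-7 z=4 -> covers; best now A (z=4)
  B: rows 5-6 cols 3-5 -> outside (col miss)
  C: rows 5-6 cols 6-7 z=1 -> covers; best now C (z=1)
Winner: C at z=1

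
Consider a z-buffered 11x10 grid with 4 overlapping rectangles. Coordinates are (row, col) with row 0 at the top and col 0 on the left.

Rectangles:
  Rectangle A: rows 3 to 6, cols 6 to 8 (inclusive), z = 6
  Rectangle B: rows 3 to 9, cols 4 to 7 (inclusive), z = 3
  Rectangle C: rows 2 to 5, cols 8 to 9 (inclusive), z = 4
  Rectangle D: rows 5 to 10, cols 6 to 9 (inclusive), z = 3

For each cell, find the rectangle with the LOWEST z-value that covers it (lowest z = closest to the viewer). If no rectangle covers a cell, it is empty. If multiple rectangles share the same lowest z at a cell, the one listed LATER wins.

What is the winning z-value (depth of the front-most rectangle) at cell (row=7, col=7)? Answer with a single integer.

Answer: 3

Derivation:
Check cell (7,7):
  A: rows 3-6 cols 6-8 -> outside (row miss)
  B: rows 3-9 cols 4-7 z=3 -> covers; best now B (z=3)
  C: rows 2-5 cols 8-9 -> outside (row miss)
  D: rows 5-10 cols 6-9 z=3 -> covers; best now D (z=3)
Winner: D at z=3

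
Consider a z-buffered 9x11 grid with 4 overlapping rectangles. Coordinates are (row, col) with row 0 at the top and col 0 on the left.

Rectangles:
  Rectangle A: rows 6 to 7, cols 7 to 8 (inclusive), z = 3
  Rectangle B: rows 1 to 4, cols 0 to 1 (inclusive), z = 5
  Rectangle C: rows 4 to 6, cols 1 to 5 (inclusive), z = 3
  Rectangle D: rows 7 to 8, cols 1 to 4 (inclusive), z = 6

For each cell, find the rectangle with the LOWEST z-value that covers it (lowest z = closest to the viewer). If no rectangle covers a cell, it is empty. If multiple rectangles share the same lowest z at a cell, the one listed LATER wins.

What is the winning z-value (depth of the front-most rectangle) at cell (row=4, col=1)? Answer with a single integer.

Check cell (4,1):
  A: rows 6-7 cols 7-8 -> outside (row miss)
  B: rows 1-4 cols 0-1 z=5 -> covers; best now B (z=5)
  C: rows 4-6 cols 1-5 z=3 -> covers; best now C (z=3)
  D: rows 7-8 cols 1-4 -> outside (row miss)
Winner: C at z=3

Answer: 3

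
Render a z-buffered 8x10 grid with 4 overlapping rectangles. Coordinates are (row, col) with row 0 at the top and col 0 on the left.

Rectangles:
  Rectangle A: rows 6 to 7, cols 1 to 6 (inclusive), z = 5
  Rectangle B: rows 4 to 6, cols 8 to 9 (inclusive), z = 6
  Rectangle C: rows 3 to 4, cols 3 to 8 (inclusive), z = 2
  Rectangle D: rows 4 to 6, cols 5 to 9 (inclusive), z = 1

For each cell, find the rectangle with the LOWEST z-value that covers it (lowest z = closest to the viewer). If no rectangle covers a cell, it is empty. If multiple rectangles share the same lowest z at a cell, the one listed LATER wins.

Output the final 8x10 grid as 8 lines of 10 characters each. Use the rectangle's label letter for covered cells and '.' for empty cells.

..........
..........
..........
...CCCCCC.
...CCDDDDD
.....DDDDD
.AAAADDDDD
.AAAAAA...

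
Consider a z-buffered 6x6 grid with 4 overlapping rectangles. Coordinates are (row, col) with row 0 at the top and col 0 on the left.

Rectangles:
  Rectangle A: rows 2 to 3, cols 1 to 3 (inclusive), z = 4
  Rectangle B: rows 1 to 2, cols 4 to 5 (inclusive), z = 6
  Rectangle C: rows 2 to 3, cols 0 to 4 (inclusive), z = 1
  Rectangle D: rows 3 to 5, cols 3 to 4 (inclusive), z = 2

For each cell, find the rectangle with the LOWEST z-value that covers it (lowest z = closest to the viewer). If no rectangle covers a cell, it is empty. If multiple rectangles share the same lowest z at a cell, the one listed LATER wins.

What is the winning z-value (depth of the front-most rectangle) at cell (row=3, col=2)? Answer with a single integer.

Answer: 1

Derivation:
Check cell (3,2):
  A: rows 2-3 cols 1-3 z=4 -> covers; best now A (z=4)
  B: rows 1-2 cols 4-5 -> outside (row miss)
  C: rows 2-3 cols 0-4 z=1 -> covers; best now C (z=1)
  D: rows 3-5 cols 3-4 -> outside (col miss)
Winner: C at z=1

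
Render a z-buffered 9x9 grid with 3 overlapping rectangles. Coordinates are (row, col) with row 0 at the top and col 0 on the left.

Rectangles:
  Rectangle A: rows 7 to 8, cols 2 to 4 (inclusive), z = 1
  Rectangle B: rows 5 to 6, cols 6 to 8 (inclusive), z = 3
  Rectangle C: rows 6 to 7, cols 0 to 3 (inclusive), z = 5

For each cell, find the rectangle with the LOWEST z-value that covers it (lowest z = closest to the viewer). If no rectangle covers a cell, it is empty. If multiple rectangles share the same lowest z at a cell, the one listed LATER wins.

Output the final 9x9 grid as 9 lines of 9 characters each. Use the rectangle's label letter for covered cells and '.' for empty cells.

.........
.........
.........
.........
.........
......BBB
CCCC..BBB
CCAAA....
..AAA....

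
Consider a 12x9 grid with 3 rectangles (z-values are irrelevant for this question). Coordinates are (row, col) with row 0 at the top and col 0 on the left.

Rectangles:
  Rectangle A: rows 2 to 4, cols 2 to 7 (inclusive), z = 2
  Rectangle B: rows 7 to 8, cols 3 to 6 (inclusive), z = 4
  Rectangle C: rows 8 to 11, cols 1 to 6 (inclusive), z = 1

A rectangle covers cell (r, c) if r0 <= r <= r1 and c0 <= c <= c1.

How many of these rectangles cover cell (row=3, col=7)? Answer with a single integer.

Answer: 1

Derivation:
Check cell (3,7):
  A: rows 2-4 cols 2-7 -> covers
  B: rows 7-8 cols 3-6 -> outside (row miss)
  C: rows 8-11 cols 1-6 -> outside (row miss)
Count covering = 1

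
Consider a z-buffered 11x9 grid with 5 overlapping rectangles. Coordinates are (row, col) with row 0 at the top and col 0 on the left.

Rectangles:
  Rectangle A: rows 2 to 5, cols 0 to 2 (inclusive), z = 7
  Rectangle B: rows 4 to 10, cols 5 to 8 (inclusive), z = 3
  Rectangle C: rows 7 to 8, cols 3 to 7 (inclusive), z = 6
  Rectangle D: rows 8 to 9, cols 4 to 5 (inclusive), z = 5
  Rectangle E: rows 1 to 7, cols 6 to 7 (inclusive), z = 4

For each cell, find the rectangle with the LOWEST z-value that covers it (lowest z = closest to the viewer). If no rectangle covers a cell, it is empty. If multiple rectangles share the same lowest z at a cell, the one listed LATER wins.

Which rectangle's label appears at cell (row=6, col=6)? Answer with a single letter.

Check cell (6,6):
  A: rows 2-5 cols 0-2 -> outside (row miss)
  B: rows 4-10 cols 5-8 z=3 -> covers; best now B (z=3)
  C: rows 7-8 cols 3-7 -> outside (row miss)
  D: rows 8-9 cols 4-5 -> outside (row miss)
  E: rows 1-7 cols 6-7 z=4 -> covers; best now B (z=3)
Winner: B at z=3

Answer: B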